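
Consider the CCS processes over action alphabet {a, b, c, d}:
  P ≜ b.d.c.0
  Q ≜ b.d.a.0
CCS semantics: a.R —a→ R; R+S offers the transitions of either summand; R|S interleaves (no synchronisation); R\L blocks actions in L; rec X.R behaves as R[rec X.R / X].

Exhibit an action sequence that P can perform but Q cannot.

LTS(P): 4 reachable states
  p0 = b.d.c.0 ⊢ ··b··> p1
  p1 = d.c.0 ⊢ ··d··> p2
  p2 = c.0 ⊢ ··c··> p3
  p3 = 0 ⊢ (no moves)
LTS(Q): 4 reachable states
  q0 = b.d.a.0 ⊢ ··b··> q1
  q1 = d.a.0 ⊢ ··d··> q2
  q2 = a.0 ⊢ ··a··> q3
  q3 = 0 ⊢ (no moves)
Run σ = ⟨bdc⟩ on P: start {p0}
  [1] b ⇒ {p1}
  [2] d ⇒ {p2}
  [3] c ⇒ {p3}
  — P admits the full trace.
Run σ = ⟨bdc⟩ on Q: start {q0}
  [1] b ⇒ {q1}
  [2] d ⇒ {q2}
  [3] c ⇒ no successor for Q

bdc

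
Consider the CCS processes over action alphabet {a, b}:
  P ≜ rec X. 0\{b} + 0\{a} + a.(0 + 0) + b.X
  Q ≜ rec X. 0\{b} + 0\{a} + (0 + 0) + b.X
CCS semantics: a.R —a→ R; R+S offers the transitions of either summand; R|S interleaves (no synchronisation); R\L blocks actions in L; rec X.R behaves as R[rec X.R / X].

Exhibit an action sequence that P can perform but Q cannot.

a

Reachable graph of P (2 states):
  s0 = rec X. 0\{b} + 0\{a} + a.(0 + 0) + b.X :: —a→ s1, —b→ s0
  s1 = 0 + 0 :: ·
Reachable graph of Q (1 states):
  t0 = rec X. 0\{b} + 0\{a} + (0 + 0) + b.X :: —b→ t0
Run σ = ⟨a⟩ on P: start {s0}
  step 1 (a): {s1}
  — P admits the full trace.
Run σ = ⟨a⟩ on Q: start {t0}
  step 1 (a): no successor for Q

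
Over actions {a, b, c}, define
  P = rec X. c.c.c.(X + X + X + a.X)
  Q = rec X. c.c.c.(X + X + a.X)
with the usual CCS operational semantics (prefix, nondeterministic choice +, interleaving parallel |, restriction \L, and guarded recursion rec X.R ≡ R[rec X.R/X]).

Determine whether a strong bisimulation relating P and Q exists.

P ~ Q

P's transition system — 4 states:
  m0 = rec X. c.c.c.(X + X + X + a.X) ⊢ --c--▸ m1
  m1 = c.c.((rec X. c.c.c.(X + X + X + a.X)) + (rec X. c.c.c.(X + X + X + a.X)) + (rec X. c.c.c.(X + X + X + a.X)) + a.(rec X. c.c.c.(X + X + X + a.X))) ⊢ --c--▸ m2
  m2 = c.((rec X. c.c.c.(X + X + X + a.X)) + (rec X. c.c.c.(X + X + X + a.X)) + (rec X. c.c.c.(X + X + X + a.X)) + a.(rec X. c.c.c.(X + X + X + a.X))) ⊢ --c--▸ m3
  m3 = (rec X. c.c.c.(X + X + X + a.X)) + (rec X. c.c.c.(X + X + X + a.X)) + (rec X. c.c.c.(X + X + X + a.X)) + a.(rec X. c.c.c.(X + X + X + a.X)) ⊢ --a--▸ m0, --c--▸ m1
Q's transition system — 4 states:
  n0 = rec X. c.c.c.(X + X + a.X) ⊢ --c--▸ n1
  n1 = c.c.((rec X. c.c.c.(X + X + a.X)) + (rec X. c.c.c.(X + X + a.X)) + a.(rec X. c.c.c.(X + X + a.X))) ⊢ --c--▸ n2
  n2 = c.((rec X. c.c.c.(X + X + a.X)) + (rec X. c.c.c.(X + X + a.X)) + a.(rec X. c.c.c.(X + X + a.X))) ⊢ --c--▸ n3
  n3 = (rec X. c.c.c.(X + X + a.X)) + (rec X. c.c.c.(X + X + a.X)) + a.(rec X. c.c.c.(X + X + a.X)) ⊢ --a--▸ n0, --c--▸ n1
Bisimilarity quotient blocks:
  B0 = {m0, n0}
  B1 = {m1, n1}
  B2 = {m2, n2}
  B3 = {m3, n3}
m0 ∈ B0, n0 ∈ B0 → same block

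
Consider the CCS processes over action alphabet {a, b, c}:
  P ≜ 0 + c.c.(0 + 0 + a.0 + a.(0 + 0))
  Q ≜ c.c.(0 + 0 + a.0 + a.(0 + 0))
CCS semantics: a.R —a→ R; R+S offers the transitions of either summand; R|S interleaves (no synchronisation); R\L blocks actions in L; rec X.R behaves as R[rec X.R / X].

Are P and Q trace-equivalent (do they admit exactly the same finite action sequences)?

YES

P's transition system — 5 states:
  s0 = 0 + c.c.(0 + 0 + a.0 + a.(0 + 0)) → —c→ s1
  s1 = c.(0 + 0 + a.0 + a.(0 + 0)) → —c→ s2
  s2 = 0 + 0 + a.0 + a.(0 + 0) → —a→ s3, —a→ s4
  s3 = 0 → ∅
  s4 = 0 + 0 → ∅
Q's transition system — 5 states:
  t0 = c.c.(0 + 0 + a.0 + a.(0 + 0)) → —c→ t1
  t1 = c.(0 + 0 + a.0 + a.(0 + 0)) → —c→ t2
  t2 = 0 + 0 + a.0 + a.(0 + 0) → —a→ t3, —a→ t4
  t3 = 0 → ∅
  t4 = 0 + 0 → ∅
Coarsest stable partition (strong bisimilarity classes):
  B0 = {s0, t0}
  B1 = {s1, t1}
  B2 = {s2, t2}
  B3 = {s3, s4, t3, t4}
s0 ∈ B0, t0 ∈ B0 → same block
Bisimilar ⇒ trace-equivalent.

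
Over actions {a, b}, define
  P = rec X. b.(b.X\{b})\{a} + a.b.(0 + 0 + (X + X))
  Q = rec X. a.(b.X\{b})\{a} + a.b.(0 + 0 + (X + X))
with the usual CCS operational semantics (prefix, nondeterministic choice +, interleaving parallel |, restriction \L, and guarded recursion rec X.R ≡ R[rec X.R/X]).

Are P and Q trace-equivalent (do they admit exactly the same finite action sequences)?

LTS(P): 5 reachable states
  m0 = rec X. b.(b.X\{b})\{a} + a.b.(0 + 0 + (X + X)) | =a=> m1, =b=> m2
  m1 = b.(0 + 0 + ((rec X. b.(b.X\{b})\{a} + a.b.(0 + 0 + (X + X))) + (rec X. b.(b.X\{b})\{a} + a.b.(0 + 0 + (X + X))))) | =b=> m3
  m2 = (b.(rec X. b.(b.X\{b})\{a} + a.b.(0 + 0 + (X + X)))\{b})\{a} | =b=> m4
  m3 = 0 + 0 + ((rec X. b.(b.X\{b})\{a} + a.b.(0 + 0 + (X + X))) + (rec X. b.(b.X\{b})\{a} + a.b.(0 + 0 + (X + X)))) | =a=> m1, =b=> m2
  m4 = (rec X. b.(b.X\{b})\{a} + a.b.(0 + 0 + (X + X)))\{b}\{a} | deadlocked
LTS(Q): 5 reachable states
  n0 = rec X. a.(b.X\{b})\{a} + a.b.(0 + 0 + (X + X)) | =a=> n1, =a=> n2
  n1 = (b.(rec X. a.(b.X\{b})\{a} + a.b.(0 + 0 + (X + X)))\{b})\{a} | =b=> n3
  n2 = b.(0 + 0 + ((rec X. a.(b.X\{b})\{a} + a.b.(0 + 0 + (X + X))) + (rec X. a.(b.X\{b})\{a} + a.b.(0 + 0 + (X + X))))) | =b=> n4
  n3 = (rec X. a.(b.X\{b})\{a} + a.b.(0 + 0 + (X + X)))\{b}\{a} | deadlocked
  n4 = 0 + 0 + ((rec X. a.(b.X\{b})\{a} + a.b.(0 + 0 + (X + X))) + (rec X. a.(b.X\{b})\{a} + a.b.(0 + 0 + (X + X)))) | =a=> n1, =a=> n2
Run σ = ⟨b⟩ on P: start {m0}
  after b @ step 1: {m2}
  — P admits the full trace.
Run σ = ⟨b⟩ on Q: start {n0}
  after b @ step 1: ∅ (Q stuck)

traces(P) ≠ traces(Q) — witness ⟨b⟩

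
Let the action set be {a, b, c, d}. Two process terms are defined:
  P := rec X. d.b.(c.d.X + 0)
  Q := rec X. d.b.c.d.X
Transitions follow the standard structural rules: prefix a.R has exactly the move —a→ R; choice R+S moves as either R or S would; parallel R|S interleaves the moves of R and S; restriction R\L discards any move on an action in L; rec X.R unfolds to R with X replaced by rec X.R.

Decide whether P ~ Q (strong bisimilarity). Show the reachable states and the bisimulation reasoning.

YES

Reachable graph of P (4 states):
  p0 = rec X. d.b.(c.d.X + 0) | -d-> p1
  p1 = b.(c.d.(rec X. d.b.(c.d.X + 0)) + 0) | -b-> p2
  p2 = c.d.(rec X. d.b.(c.d.X + 0)) + 0 | -c-> p3
  p3 = d.(rec X. d.b.(c.d.X + 0)) | -d-> p0
Reachable graph of Q (4 states):
  q0 = rec X. d.b.c.d.X | -d-> q1
  q1 = b.c.d.(rec X. d.b.c.d.X) | -b-> q2
  q2 = c.d.(rec X. d.b.c.d.X) | -c-> q3
  q3 = d.(rec X. d.b.c.d.X) | -d-> q0
Bisimilarity quotient blocks:
  B0 = {p0, q0}
  B1 = {p1, q1}
  B2 = {p2, q2}
  B3 = {p3, q3}
p0 ∈ B0, q0 ∈ B0 → same block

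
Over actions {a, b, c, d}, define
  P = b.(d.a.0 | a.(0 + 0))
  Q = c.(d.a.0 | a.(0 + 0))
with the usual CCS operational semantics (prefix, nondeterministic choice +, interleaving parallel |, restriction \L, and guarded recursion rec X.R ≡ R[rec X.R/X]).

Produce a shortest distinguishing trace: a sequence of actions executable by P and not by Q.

b

Reachable graph of P (7 states):
  u0 = b.(d.a.0 | a.(0 + 0)) | =b=> u1
  u1 = d.a.0 | a.(0 + 0) | =a=> u2, =d=> u3
  u2 = d.a.0 | (0 + 0) | =d=> u4
  u3 = a.0 | a.(0 + 0) | =a=> u4, =a=> u5
  u4 = a.0 | (0 + 0) | =a=> u6
  u5 = 0 | a.(0 + 0) | =a=> u6
  u6 = 0 | (0 + 0) | deadlocked
Reachable graph of Q (7 states):
  v0 = c.(d.a.0 | a.(0 + 0)) | =c=> v1
  v1 = d.a.0 | a.(0 + 0) | =a=> v2, =d=> v3
  v2 = d.a.0 | (0 + 0) | =d=> v4
  v3 = a.0 | a.(0 + 0) | =a=> v4, =a=> v5
  v4 = a.0 | (0 + 0) | =a=> v6
  v5 = 0 | a.(0 + 0) | =a=> v6
  v6 = 0 | (0 + 0) | deadlocked
Trace ⟨b⟩ through P, begin at {u0}:
  after b @ step 1: {u1}
  — P admits the full trace.
Trace ⟨b⟩ through Q, begin at {v0}:
  after b @ step 1: no successor for Q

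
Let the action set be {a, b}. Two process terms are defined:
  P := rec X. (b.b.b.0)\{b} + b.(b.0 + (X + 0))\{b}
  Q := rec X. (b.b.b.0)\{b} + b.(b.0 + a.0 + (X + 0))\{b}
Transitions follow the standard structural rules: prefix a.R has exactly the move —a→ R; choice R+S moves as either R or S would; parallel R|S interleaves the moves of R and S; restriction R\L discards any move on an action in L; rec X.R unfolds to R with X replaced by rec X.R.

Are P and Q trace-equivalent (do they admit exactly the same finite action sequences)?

P's transition system — 2 states:
  m0 = rec X. (b.b.b.0)\{b} + b.(b.0 + (X + 0))\{b} :: —b→ m1
  m1 = (b.0 + ((rec X. (b.b.b.0)\{b} + b.(b.0 + (X + 0))\{b}) + 0))\{b} :: deadlocked
Q's transition system — 3 states:
  n0 = rec X. (b.b.b.0)\{b} + b.(b.0 + a.0 + (X + 0))\{b} :: —b→ n1
  n1 = (b.0 + a.0 + ((rec X. (b.b.b.0)\{b} + b.(b.0 + a.0 + (X + 0))\{b}) + 0))\{b} :: —a→ n2
  n2 = 0\{b} :: deadlocked
Run σ = ⟨ba⟩ on Q: start {n0}
  step 1 (b): {n1}
  step 2 (a): {n2}
  ✓ Q
Run σ = ⟨ba⟩ on P: start {m0}
  step 1 (b): {m1}
  step 2 (a): ∅ (P stuck)

traces(P) ≠ traces(Q) — witness ⟨ba⟩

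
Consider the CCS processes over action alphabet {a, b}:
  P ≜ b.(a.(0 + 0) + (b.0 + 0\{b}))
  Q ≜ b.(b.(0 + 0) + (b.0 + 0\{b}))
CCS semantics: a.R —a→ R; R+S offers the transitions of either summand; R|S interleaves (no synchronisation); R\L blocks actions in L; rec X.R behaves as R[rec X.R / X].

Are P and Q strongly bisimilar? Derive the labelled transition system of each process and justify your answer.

not bisimilar

LTS(P): 4 reachable states
  m0 = b.(a.(0 + 0) + (b.0 + 0\{b})) | --b--▸ m1
  m1 = a.(0 + 0) + (b.0 + 0\{b}) | --a--▸ m2, --b--▸ m3
  m2 = 0 + 0 | ·
  m3 = 0 | ·
LTS(Q): 4 reachable states
  n0 = b.(b.(0 + 0) + (b.0 + 0\{b})) | --b--▸ n1
  n1 = b.(0 + 0) + (b.0 + 0\{b}) | --b--▸ n2, --b--▸ n3
  n2 = 0 | ·
  n3 = 0 + 0 | ·
Bisimilarity quotient blocks:
  B0 = {m0}
  B1 = {m1}
  B2 = {m2, m3, n2, n3}
  B3 = {n0}
  B4 = {n1}
m0 ∈ B0, n0 ∈ B3 → different blocks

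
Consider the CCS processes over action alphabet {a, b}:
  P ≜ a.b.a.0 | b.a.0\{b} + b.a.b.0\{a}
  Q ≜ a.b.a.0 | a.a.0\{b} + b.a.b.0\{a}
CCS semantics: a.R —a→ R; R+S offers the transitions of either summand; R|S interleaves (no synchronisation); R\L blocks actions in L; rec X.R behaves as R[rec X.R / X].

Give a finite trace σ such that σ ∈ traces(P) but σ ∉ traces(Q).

Reachable graph of P (15 states):
  p0 = a.b.a.0 | b.a.0\{b} + b.a.b.0\{a} has moves --a--▸ p1, --b--▸ p2, --b--▸ p3
  p1 = b.a.0 | b.a.0\{b} has moves --b--▸ p4, --b--▸ p5
  p2 = a.b.0\{a} has moves --a--▸ p6
  p3 = a.b.a.0 | a.0\{b} has moves --a--▸ p5, --a--▸ p7
  p4 = a.0 | b.a.0\{b} has moves --a--▸ p8, --b--▸ p9
  p5 = b.a.0 | a.0\{b} has moves --a--▸ p10, --b--▸ p9
  p6 = b.0\{a} has moves --b--▸ p11
  p7 = a.b.a.0 | 0\{b} has moves --a--▸ p10
  p8 = 0 | b.a.0\{b} has moves --b--▸ p12
  p9 = a.0 | a.0\{b} has moves --a--▸ p12, --a--▸ p13
  p10 = b.a.0 | 0\{b} has moves --b--▸ p13
  p11 = 0\{a} has moves (no moves)
  p12 = 0 | a.0\{b} has moves --a--▸ p14
  p13 = a.0 | 0\{b} has moves --a--▸ p14
  p14 = 0 | 0\{b} has moves (no moves)
Reachable graph of Q (15 states):
  q0 = a.b.a.0 | a.a.0\{b} + b.a.b.0\{a} has moves --a--▸ q1, --a--▸ q2, --b--▸ q3
  q1 = a.b.a.0 | a.0\{b} has moves --a--▸ q4, --a--▸ q5
  q2 = b.a.0 | a.a.0\{b} has moves --a--▸ q5, --b--▸ q6
  q3 = a.b.0\{a} has moves --a--▸ q7
  q4 = a.b.a.0 | 0\{b} has moves --a--▸ q8
  q5 = b.a.0 | a.0\{b} has moves --a--▸ q8, --b--▸ q9
  q6 = a.0 | a.a.0\{b} has moves --a--▸ q10, --a--▸ q9
  q7 = b.0\{a} has moves --b--▸ q11
  q8 = b.a.0 | 0\{b} has moves --b--▸ q12
  q9 = a.0 | a.0\{b} has moves --a--▸ q12, --a--▸ q13
  q10 = 0 | a.a.0\{b} has moves --a--▸ q13
  q11 = 0\{a} has moves (no moves)
  q12 = a.0 | 0\{b} has moves --a--▸ q14
  q13 = 0 | a.0\{b} has moves --a--▸ q14
  q14 = 0 | 0\{b} has moves (no moves)
Executing abb from P (initial set {p0}):
  after a @ step 1: {p1}
  after b @ step 2: {p4, p5}
  after b @ step 3: {p9}
  — P admits the full trace.
Executing abb from Q (initial set {q0}):
  after a @ step 1: {q1, q2}
  after b @ step 2: {q6}
  after b @ step 3: ∅ (Q stuck)

abb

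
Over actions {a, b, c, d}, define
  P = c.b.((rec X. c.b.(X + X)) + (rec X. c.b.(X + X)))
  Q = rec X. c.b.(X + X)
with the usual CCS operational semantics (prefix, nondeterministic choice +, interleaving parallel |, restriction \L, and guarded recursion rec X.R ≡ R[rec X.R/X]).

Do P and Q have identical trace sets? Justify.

Reachable graph of P (3 states):
  m0 = c.b.((rec X. c.b.(X + X)) + (rec X. c.b.(X + X))) | —c→ m1
  m1 = b.((rec X. c.b.(X + X)) + (rec X. c.b.(X + X))) | —b→ m2
  m2 = (rec X. c.b.(X + X)) + (rec X. c.b.(X + X)) | —c→ m1
Reachable graph of Q (3 states):
  n0 = rec X. c.b.(X + X) | —c→ n1
  n1 = b.((rec X. c.b.(X + X)) + (rec X. c.b.(X + X))) | —b→ n2
  n2 = (rec X. c.b.(X + X)) + (rec X. c.b.(X + X)) | —c→ n1
Coarsest stable partition (strong bisimilarity classes):
  B0 = {m0, m2, n0, n2}
  B1 = {m1, n1}
m0 ∈ B0, n0 ∈ B0 → same block
Bisimilar ⇒ trace-equivalent.

YES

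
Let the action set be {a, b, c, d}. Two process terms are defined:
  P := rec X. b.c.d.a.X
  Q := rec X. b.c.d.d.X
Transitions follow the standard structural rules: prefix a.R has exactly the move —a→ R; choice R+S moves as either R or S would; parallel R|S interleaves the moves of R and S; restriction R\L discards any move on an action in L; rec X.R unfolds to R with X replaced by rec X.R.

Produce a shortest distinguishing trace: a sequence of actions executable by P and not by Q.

bcda

LTS(P): 4 reachable states
  p0 = rec X. b.c.d.a.X | =b=> p1
  p1 = c.d.a.(rec X. b.c.d.a.X) | =c=> p2
  p2 = d.a.(rec X. b.c.d.a.X) | =d=> p3
  p3 = a.(rec X. b.c.d.a.X) | =a=> p0
LTS(Q): 4 reachable states
  q0 = rec X. b.c.d.d.X | =b=> q1
  q1 = c.d.d.(rec X. b.c.d.d.X) | =c=> q2
  q2 = d.d.(rec X. b.c.d.d.X) | =d=> q3
  q3 = d.(rec X. b.c.d.d.X) | =d=> q0
Trace ⟨bcda⟩ through P, begin at {p0}:
  after b @ step 1: {p1}
  after c @ step 2: {p2}
  after d @ step 3: {p3}
  after a @ step 4: {p0}
  ✓ P
Trace ⟨bcda⟩ through Q, begin at {q0}:
  after b @ step 1: {q1}
  after c @ step 2: {q2}
  after d @ step 3: {q3}
  after a @ step 4: ∅ (Q stuck)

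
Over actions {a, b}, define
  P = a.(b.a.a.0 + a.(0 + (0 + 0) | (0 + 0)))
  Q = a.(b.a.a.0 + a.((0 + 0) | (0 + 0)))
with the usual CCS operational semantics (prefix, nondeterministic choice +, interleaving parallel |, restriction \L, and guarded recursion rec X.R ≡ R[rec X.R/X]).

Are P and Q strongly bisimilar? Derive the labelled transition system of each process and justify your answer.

Reachable graph of P (6 states):
  u0 = a.(b.a.a.0 + a.(0 + (0 + 0) | (0 + 0))) has moves =a=> u1
  u1 = b.a.a.0 + a.(0 + (0 + 0) | (0 + 0)) has moves =a=> u2, =b=> u3
  u2 = 0 + (0 + 0) | (0 + 0) has moves stopped
  u3 = a.a.0 has moves =a=> u4
  u4 = a.0 has moves =a=> u5
  u5 = 0 has moves stopped
Reachable graph of Q (6 states):
  v0 = a.(b.a.a.0 + a.((0 + 0) | (0 + 0))) has moves =a=> v1
  v1 = b.a.a.0 + a.((0 + 0) | (0 + 0)) has moves =a=> v2, =b=> v3
  v2 = (0 + 0) | (0 + 0) has moves stopped
  v3 = a.a.0 has moves =a=> v4
  v4 = a.0 has moves =a=> v5
  v5 = 0 has moves stopped
Coarsest stable partition (strong bisimilarity classes):
  B0 = {u0, v0}
  B1 = {u1, v1}
  B2 = {u2, u5, v2, v5}
  B3 = {u3, v3}
  B4 = {u4, v4}
u0 ∈ B0, v0 ∈ B0 → same block

bisimilar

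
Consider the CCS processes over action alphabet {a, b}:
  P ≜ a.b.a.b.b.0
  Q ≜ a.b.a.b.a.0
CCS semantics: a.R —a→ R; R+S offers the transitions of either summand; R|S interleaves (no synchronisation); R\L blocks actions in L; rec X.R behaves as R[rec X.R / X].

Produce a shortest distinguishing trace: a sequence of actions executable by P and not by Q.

ababb

Reachable graph of P (6 states):
  u0 = a.b.a.b.b.0 ⊢ —a→ u1
  u1 = b.a.b.b.0 ⊢ —b→ u2
  u2 = a.b.b.0 ⊢ —a→ u3
  u3 = b.b.0 ⊢ —b→ u4
  u4 = b.0 ⊢ —b→ u5
  u5 = 0 ⊢ ∅
Reachable graph of Q (6 states):
  v0 = a.b.a.b.a.0 ⊢ —a→ v1
  v1 = b.a.b.a.0 ⊢ —b→ v2
  v2 = a.b.a.0 ⊢ —a→ v3
  v3 = b.a.0 ⊢ —b→ v4
  v4 = a.0 ⊢ —a→ v5
  v5 = 0 ⊢ ∅
Run σ = ⟨ababb⟩ on P: start {u0}
  after a @ step 1: {u1}
  after b @ step 2: {u2}
  after a @ step 3: {u3}
  after b @ step 4: {u4}
  after b @ step 5: {u5}
  — P admits the full trace.
Run σ = ⟨ababb⟩ on Q: start {v0}
  after a @ step 1: {v1}
  after b @ step 2: {v2}
  after a @ step 3: {v3}
  after b @ step 4: {v4}
  after b @ step 5: ∅  — Q cannot continue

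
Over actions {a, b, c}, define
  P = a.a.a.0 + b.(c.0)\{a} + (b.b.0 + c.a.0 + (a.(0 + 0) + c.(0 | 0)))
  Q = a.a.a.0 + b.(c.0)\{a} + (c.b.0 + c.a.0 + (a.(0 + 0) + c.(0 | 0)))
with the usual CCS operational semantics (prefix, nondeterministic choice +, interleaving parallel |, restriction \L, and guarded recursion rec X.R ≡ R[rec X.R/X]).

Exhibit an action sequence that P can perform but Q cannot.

bb

Reachable graph of P (9 states):
  u0 = a.a.a.0 + b.(c.0)\{a} + (b.b.0 + c.a.0 + (a.(0 + 0) + c.(0 | 0))) ⊢ ··a··> u1, ··a··> u2, ··b··> u3, ··b··> u4, ··c··> u5, ··c··> u6
  u1 = 0 + 0 ⊢ (no moves)
  u2 = a.a.0 ⊢ ··a··> u6
  u3 = (c.0)\{a} ⊢ ··c··> u7
  u4 = b.0 ⊢ ··b··> u8
  u5 = 0 | 0 ⊢ (no moves)
  u6 = a.0 ⊢ ··a··> u8
  u7 = 0\{a} ⊢ (no moves)
  u8 = 0 ⊢ (no moves)
Reachable graph of Q (9 states):
  v0 = a.a.a.0 + b.(c.0)\{a} + (c.b.0 + c.a.0 + (a.(0 + 0) + c.(0 | 0))) ⊢ ··a··> v1, ··a··> v2, ··b··> v3, ··c··> v4, ··c··> v5, ··c··> v6
  v1 = 0 + 0 ⊢ (no moves)
  v2 = a.a.0 ⊢ ··a··> v5
  v3 = (c.0)\{a} ⊢ ··c··> v7
  v4 = 0 | 0 ⊢ (no moves)
  v5 = a.0 ⊢ ··a··> v8
  v6 = b.0 ⊢ ··b··> v8
  v7 = 0\{a} ⊢ (no moves)
  v8 = 0 ⊢ (no moves)
Run σ = ⟨bb⟩ on P: start {u0}
  step 1 (b): {u3, u4}
  step 2 (b): {u8}
  ✓ P
Run σ = ⟨bb⟩ on Q: start {v0}
  step 1 (b): {v3}
  step 2 (b): ∅  — Q cannot continue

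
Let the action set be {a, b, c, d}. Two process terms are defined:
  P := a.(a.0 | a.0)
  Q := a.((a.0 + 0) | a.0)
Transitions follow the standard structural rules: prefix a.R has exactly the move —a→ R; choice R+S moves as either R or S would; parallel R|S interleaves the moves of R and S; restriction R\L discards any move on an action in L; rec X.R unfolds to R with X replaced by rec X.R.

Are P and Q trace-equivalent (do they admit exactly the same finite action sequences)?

Reachable graph of P (5 states):
  u0 = a.(a.0 | a.0) :: -a-> u1
  u1 = a.0 | a.0 :: -a-> u2, -a-> u3
  u2 = 0 | a.0 :: -a-> u4
  u3 = a.0 | 0 :: -a-> u4
  u4 = 0 | 0 :: ·
Reachable graph of Q (5 states):
  v0 = a.((a.0 + 0) | a.0) :: -a-> v1
  v1 = (a.0 + 0) | a.0 :: -a-> v2, -a-> v3
  v2 = (a.0 + 0) | 0 :: -a-> v4
  v3 = 0 | a.0 :: -a-> v4
  v4 = 0 | 0 :: ·
Bisimilarity quotient blocks:
  B0 = {u0, v0}
  B1 = {u1, v1}
  B2 = {u2, u3, v2, v3}
  B3 = {u4, v4}
u0 ∈ B0, v0 ∈ B0 → same block
Bisimilar ⇒ trace-equivalent.

traces(P) = traces(Q)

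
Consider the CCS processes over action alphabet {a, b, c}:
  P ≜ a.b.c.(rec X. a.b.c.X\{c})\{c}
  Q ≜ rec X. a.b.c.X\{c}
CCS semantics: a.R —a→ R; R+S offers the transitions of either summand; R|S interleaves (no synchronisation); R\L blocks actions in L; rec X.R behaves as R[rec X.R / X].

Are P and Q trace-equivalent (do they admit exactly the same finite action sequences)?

traces(P) = traces(Q)

P's transition system — 6 states:
  m0 = a.b.c.(rec X. a.b.c.X\{c})\{c} has moves ··a··> m1
  m1 = b.c.(rec X. a.b.c.X\{c})\{c} has moves ··b··> m2
  m2 = c.(rec X. a.b.c.X\{c})\{c} has moves ··c··> m3
  m3 = (rec X. a.b.c.X\{c})\{c} has moves ··a··> m4
  m4 = (b.c.(rec X. a.b.c.X\{c})\{c})\{c} has moves ··b··> m5
  m5 = (c.(rec X. a.b.c.X\{c})\{c})\{c} has moves stopped
Q's transition system — 6 states:
  n0 = rec X. a.b.c.X\{c} has moves ··a··> n1
  n1 = b.c.(rec X. a.b.c.X\{c})\{c} has moves ··b··> n2
  n2 = c.(rec X. a.b.c.X\{c})\{c} has moves ··c··> n3
  n3 = (rec X. a.b.c.X\{c})\{c} has moves ··a··> n4
  n4 = (b.c.(rec X. a.b.c.X\{c})\{c})\{c} has moves ··b··> n5
  n5 = (c.(rec X. a.b.c.X\{c})\{c})\{c} has moves stopped
Bisimilarity quotient blocks:
  B0 = {m0, n0}
  B1 = {m1, n1}
  B2 = {m2, n2}
  B3 = {m3, n3}
  B4 = {m4, n4}
  B5 = {m5, n5}
m0 ∈ B0, n0 ∈ B0 → same block
Bisimilar ⇒ trace-equivalent.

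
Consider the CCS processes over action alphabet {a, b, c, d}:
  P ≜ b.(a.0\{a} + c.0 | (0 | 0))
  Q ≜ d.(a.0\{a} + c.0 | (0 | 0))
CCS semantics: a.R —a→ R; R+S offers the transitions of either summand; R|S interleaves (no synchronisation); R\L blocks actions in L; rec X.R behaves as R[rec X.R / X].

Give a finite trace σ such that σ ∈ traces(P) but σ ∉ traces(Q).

b

Reachable graph of P (4 states):
  s0 = b.(a.0\{a} + c.0 | (0 | 0)) has moves =b=> s1
  s1 = a.0\{a} + c.0 | (0 | 0) has moves =a=> s2, =c=> s3
  s2 = 0\{a} has moves ∅
  s3 = 0 | (0 | 0) has moves ∅
Reachable graph of Q (4 states):
  t0 = d.(a.0\{a} + c.0 | (0 | 0)) has moves =d=> t1
  t1 = a.0\{a} + c.0 | (0 | 0) has moves =a=> t2, =c=> t3
  t2 = 0\{a} has moves ∅
  t3 = 0 | (0 | 0) has moves ∅
Executing b from P (initial set {s0}):
  after b @ step 1: {s1}
  P completes σ.
Executing b from Q (initial set {t0}):
  after b @ step 1: no successor for Q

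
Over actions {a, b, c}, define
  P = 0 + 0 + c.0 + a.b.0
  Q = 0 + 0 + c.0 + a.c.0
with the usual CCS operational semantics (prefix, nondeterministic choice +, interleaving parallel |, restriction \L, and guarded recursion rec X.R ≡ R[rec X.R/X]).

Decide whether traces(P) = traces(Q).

NO — witness ⟨ab⟩

P's transition system — 3 states:
  m0 = 0 + 0 + c.0 + a.b.0 ⊢ =a=> m1, =c=> m2
  m1 = b.0 ⊢ =b=> m2
  m2 = 0 ⊢ deadlocked
Q's transition system — 3 states:
  n0 = 0 + 0 + c.0 + a.c.0 ⊢ =a=> n1, =c=> n2
  n1 = c.0 ⊢ =c=> n2
  n2 = 0 ⊢ deadlocked
Executing ab from P (initial set {m0}):
  step 1 (a): {m1}
  step 2 (b): {m2}
  P completes σ.
Executing ab from Q (initial set {n0}):
  step 1 (a): {n1}
  step 2 (b): ∅ (Q stuck)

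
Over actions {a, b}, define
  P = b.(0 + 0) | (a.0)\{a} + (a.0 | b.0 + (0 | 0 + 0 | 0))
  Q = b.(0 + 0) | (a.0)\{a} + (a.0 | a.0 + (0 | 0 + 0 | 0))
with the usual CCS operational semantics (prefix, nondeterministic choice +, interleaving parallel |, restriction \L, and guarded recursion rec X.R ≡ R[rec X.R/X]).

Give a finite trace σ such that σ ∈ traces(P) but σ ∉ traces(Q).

P's transition system — 5 states:
  s0 = b.(0 + 0) | (a.0)\{a} + (a.0 | b.0 + (0 | 0 + 0 | 0)) has moves --a--▸ s1, --b--▸ s2, --b--▸ s3
  s1 = 0 | b.0 has moves --b--▸ s4
  s2 = (0 + 0) | (a.0)\{a} has moves ·
  s3 = a.0 | 0 has moves --a--▸ s4
  s4 = 0 | 0 has moves ·
Q's transition system — 5 states:
  t0 = b.(0 + 0) | (a.0)\{a} + (a.0 | a.0 + (0 | 0 + 0 | 0)) has moves --a--▸ t1, --a--▸ t2, --b--▸ t3
  t1 = 0 | a.0 has moves --a--▸ t4
  t2 = a.0 | 0 has moves --a--▸ t4
  t3 = (0 + 0) | (a.0)\{a} has moves ·
  t4 = 0 | 0 has moves ·
Run σ = ⟨ab⟩ on P: start {s0}
  [1] a ⇒ {s1}
  [2] b ⇒ {s4}
  P completes σ.
Run σ = ⟨ab⟩ on Q: start {t0}
  [1] a ⇒ {t1, t2}
  [2] b ⇒ ∅ (Q stuck)

ab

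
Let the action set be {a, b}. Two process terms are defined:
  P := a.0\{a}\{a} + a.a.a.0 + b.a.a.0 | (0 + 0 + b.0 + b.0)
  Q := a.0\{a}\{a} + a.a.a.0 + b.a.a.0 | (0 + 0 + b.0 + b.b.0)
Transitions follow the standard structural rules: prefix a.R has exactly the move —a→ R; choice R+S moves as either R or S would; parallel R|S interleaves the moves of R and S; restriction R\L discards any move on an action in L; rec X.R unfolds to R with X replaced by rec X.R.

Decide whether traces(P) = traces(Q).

trace-distinct — witness ⟨bbb⟩

Reachable graph of P (12 states):
  p0 = a.0\{a}\{a} + a.a.a.0 + b.a.a.0 | (0 + 0 + b.0 + b.0) has moves ··a··> p1, ··a··> p2, ··b··> p3, ··b··> p4
  p1 = 0\{a}\{a} has moves deadlocked
  p2 = a.a.0 has moves ··a··> p5
  p3 = a.a.0 | (0 + 0 + b.0 + b.0) has moves ··a··> p6, ··b··> p7
  p4 = b.a.a.0 | 0 has moves ··b··> p7
  p5 = a.0 has moves ··a··> p8
  p6 = a.0 | (0 + 0 + b.0 + b.0) has moves ··a··> p9, ··b··> p10
  p7 = a.a.0 | 0 has moves ··a··> p10
  p8 = 0 has moves deadlocked
  p9 = 0 | (0 + 0 + b.0 + b.0) has moves ··b··> p11
  p10 = a.0 | 0 has moves ··a··> p11
  p11 = 0 | 0 has moves deadlocked
Reachable graph of Q (16 states):
  q0 = a.0\{a}\{a} + a.a.a.0 + b.a.a.0 | (0 + 0 + b.0 + b.b.0) has moves ··a··> q1, ··a··> q2, ··b··> q3, ··b··> q4, ··b··> q5
  q1 = 0\{a}\{a} has moves deadlocked
  q2 = a.a.0 has moves ··a··> q6
  q3 = a.a.0 | (0 + 0 + b.0 + b.b.0) has moves ··a··> q7, ··b··> q8, ··b··> q9
  q4 = b.a.a.0 | 0 has moves ··b··> q8
  q5 = b.a.a.0 | b.0 has moves ··b··> q4, ··b··> q9
  q6 = a.0 has moves ··a··> q10
  q7 = a.0 | (0 + 0 + b.0 + b.b.0) has moves ··a··> q11, ··b··> q12, ··b··> q13
  q8 = a.a.0 | 0 has moves ··a··> q12
  q9 = a.a.0 | b.0 has moves ··a··> q13, ··b··> q8
  q10 = 0 has moves deadlocked
  q11 = 0 | (0 + 0 + b.0 + b.b.0) has moves ··b··> q14, ··b··> q15
  q12 = a.0 | 0 has moves ··a··> q14
  q13 = a.0 | b.0 has moves ··a··> q15, ··b··> q12
  q14 = 0 | 0 has moves deadlocked
  q15 = 0 | b.0 has moves ··b··> q14
Run σ = ⟨bbb⟩ on Q: start {q0}
  [1] b ⇒ {q3, q4, q5}
  [2] b ⇒ {q4, q8, q9}
  [3] b ⇒ {q8}
  — Q admits the full trace.
Run σ = ⟨bbb⟩ on P: start {p0}
  [1] b ⇒ {p3, p4}
  [2] b ⇒ {p7}
  [3] b ⇒ no successor for P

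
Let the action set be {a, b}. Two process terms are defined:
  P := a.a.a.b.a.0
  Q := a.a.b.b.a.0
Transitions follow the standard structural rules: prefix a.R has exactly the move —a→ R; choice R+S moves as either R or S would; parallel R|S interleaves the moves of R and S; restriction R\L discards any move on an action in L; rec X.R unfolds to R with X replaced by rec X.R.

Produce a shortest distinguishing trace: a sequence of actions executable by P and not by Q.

LTS(P): 6 reachable states
  s0 = a.a.a.b.a.0 has moves -a-> s1
  s1 = a.a.b.a.0 has moves -a-> s2
  s2 = a.b.a.0 has moves -a-> s3
  s3 = b.a.0 has moves -b-> s4
  s4 = a.0 has moves -a-> s5
  s5 = 0 has moves ∅
LTS(Q): 6 reachable states
  t0 = a.a.b.b.a.0 has moves -a-> t1
  t1 = a.b.b.a.0 has moves -a-> t2
  t2 = b.b.a.0 has moves -b-> t3
  t3 = b.a.0 has moves -b-> t4
  t4 = a.0 has moves -a-> t5
  t5 = 0 has moves ∅
Run σ = ⟨aaa⟩ on P: start {s0}
  [1] a ⇒ {s1}
  [2] a ⇒ {s2}
  [3] a ⇒ {s3}
  ✓ P
Run σ = ⟨aaa⟩ on Q: start {t0}
  [1] a ⇒ {t1}
  [2] a ⇒ {t2}
  [3] a ⇒ ∅  — Q cannot continue

aaa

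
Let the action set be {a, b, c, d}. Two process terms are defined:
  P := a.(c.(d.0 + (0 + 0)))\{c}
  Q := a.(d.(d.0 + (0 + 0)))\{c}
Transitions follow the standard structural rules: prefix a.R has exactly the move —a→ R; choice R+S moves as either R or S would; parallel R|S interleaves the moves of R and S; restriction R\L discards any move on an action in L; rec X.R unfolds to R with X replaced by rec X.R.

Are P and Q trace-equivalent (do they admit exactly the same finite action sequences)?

NO — witness ⟨ad⟩

Reachable graph of P (2 states):
  p0 = a.(c.(d.0 + (0 + 0)))\{c} | --a--▸ p1
  p1 = (c.(d.0 + (0 + 0)))\{c} | (no moves)
Reachable graph of Q (4 states):
  q0 = a.(d.(d.0 + (0 + 0)))\{c} | --a--▸ q1
  q1 = (d.(d.0 + (0 + 0)))\{c} | --d--▸ q2
  q2 = (d.0 + (0 + 0))\{c} | --d--▸ q3
  q3 = 0\{c} | (no moves)
Trace ⟨ad⟩ through Q, begin at {q0}:
  [1] a ⇒ {q1}
  [2] d ⇒ {q2}
  Q completes σ.
Trace ⟨ad⟩ through P, begin at {p0}:
  [1] a ⇒ {p1}
  [2] d ⇒ no successor for P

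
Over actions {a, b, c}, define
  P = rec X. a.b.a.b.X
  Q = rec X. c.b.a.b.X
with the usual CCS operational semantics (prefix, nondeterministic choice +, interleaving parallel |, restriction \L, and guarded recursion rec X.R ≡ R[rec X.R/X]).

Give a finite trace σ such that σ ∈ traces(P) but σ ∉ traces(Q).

a

LTS(P): 4 reachable states
  m0 = rec X. a.b.a.b.X ⊢ =a=> m1
  m1 = b.a.b.(rec X. a.b.a.b.X) ⊢ =b=> m2
  m2 = a.b.(rec X. a.b.a.b.X) ⊢ =a=> m3
  m3 = b.(rec X. a.b.a.b.X) ⊢ =b=> m0
LTS(Q): 4 reachable states
  n0 = rec X. c.b.a.b.X ⊢ =c=> n1
  n1 = b.a.b.(rec X. c.b.a.b.X) ⊢ =b=> n2
  n2 = a.b.(rec X. c.b.a.b.X) ⊢ =a=> n3
  n3 = b.(rec X. c.b.a.b.X) ⊢ =b=> n0
Run σ = ⟨a⟩ on P: start {m0}
  [1] a ⇒ {m1}
  P completes σ.
Run σ = ⟨a⟩ on Q: start {n0}
  [1] a ⇒ ∅  — Q cannot continue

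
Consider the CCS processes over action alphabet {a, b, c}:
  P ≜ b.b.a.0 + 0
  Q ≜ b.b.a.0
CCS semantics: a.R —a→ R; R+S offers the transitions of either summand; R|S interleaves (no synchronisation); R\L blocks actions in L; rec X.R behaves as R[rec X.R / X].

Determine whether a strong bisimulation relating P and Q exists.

bisimilar

P's transition system — 4 states:
  u0 = b.b.a.0 + 0 ⊢ -b-> u1
  u1 = b.a.0 ⊢ -b-> u2
  u2 = a.0 ⊢ -a-> u3
  u3 = 0 ⊢ stopped
Q's transition system — 4 states:
  v0 = b.b.a.0 ⊢ -b-> v1
  v1 = b.a.0 ⊢ -b-> v2
  v2 = a.0 ⊢ -a-> v3
  v3 = 0 ⊢ stopped
Partition-refinement fixed point:
  B0 = {u0, v0}
  B1 = {u1, v1}
  B2 = {u2, v2}
  B3 = {u3, v3}
u0 ∈ B0, v0 ∈ B0 → same block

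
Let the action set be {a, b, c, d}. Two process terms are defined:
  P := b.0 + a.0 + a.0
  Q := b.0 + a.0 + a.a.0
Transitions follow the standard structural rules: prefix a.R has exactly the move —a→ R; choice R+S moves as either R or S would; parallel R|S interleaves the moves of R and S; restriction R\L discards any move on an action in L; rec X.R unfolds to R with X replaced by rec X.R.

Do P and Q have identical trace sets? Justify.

P's transition system — 2 states:
  m0 = b.0 + a.0 + a.0 :: ··a··> m1, ··b··> m1
  m1 = 0 :: (no moves)
Q's transition system — 3 states:
  n0 = b.0 + a.0 + a.a.0 :: ··a··> n1, ··a··> n2, ··b··> n1
  n1 = 0 :: (no moves)
  n2 = a.0 :: ··a··> n1
Run σ = ⟨aa⟩ on Q: start {n0}
  after a @ step 1: {n1, n2}
  after a @ step 2: {n1}
  Q completes σ.
Run σ = ⟨aa⟩ on P: start {m0}
  after a @ step 1: {m1}
  after a @ step 2: no successor for P

traces(P) ≠ traces(Q) — witness ⟨aa⟩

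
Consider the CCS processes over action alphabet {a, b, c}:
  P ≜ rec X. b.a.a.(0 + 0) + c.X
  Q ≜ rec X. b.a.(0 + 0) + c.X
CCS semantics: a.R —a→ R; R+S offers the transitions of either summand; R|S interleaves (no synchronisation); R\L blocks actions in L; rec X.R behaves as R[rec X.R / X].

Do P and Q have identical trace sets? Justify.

P's transition system — 4 states:
  p0 = rec X. b.a.a.(0 + 0) + c.X has moves -b-> p1, -c-> p0
  p1 = a.a.(0 + 0) has moves -a-> p2
  p2 = a.(0 + 0) has moves -a-> p3
  p3 = 0 + 0 has moves ∅
Q's transition system — 3 states:
  q0 = rec X. b.a.(0 + 0) + c.X has moves -b-> q1, -c-> q0
  q1 = a.(0 + 0) has moves -a-> q2
  q2 = 0 + 0 has moves ∅
Run σ = ⟨baa⟩ on P: start {p0}
  [1] b ⇒ {p1}
  [2] a ⇒ {p2}
  [3] a ⇒ {p3}
  P completes σ.
Run σ = ⟨baa⟩ on Q: start {q0}
  [1] b ⇒ {q1}
  [2] a ⇒ {q2}
  [3] a ⇒ no successor for Q

trace-distinct — witness ⟨baa⟩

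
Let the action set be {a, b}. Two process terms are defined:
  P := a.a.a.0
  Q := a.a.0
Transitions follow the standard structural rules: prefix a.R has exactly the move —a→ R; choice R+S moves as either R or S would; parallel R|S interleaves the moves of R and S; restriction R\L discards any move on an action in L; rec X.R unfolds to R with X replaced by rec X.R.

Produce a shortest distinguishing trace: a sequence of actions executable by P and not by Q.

LTS(P): 4 reachable states
  p0 = a.a.a.0 :: —a→ p1
  p1 = a.a.0 :: —a→ p2
  p2 = a.0 :: —a→ p3
  p3 = 0 :: deadlocked
LTS(Q): 3 reachable states
  q0 = a.a.0 :: —a→ q1
  q1 = a.0 :: —a→ q2
  q2 = 0 :: deadlocked
Executing aaa from P (initial set {p0}):
  [1] a ⇒ {p1}
  [2] a ⇒ {p2}
  [3] a ⇒ {p3}
  ✓ P
Executing aaa from Q (initial set {q0}):
  [1] a ⇒ {q1}
  [2] a ⇒ {q2}
  [3] a ⇒ ∅  — Q cannot continue

aaa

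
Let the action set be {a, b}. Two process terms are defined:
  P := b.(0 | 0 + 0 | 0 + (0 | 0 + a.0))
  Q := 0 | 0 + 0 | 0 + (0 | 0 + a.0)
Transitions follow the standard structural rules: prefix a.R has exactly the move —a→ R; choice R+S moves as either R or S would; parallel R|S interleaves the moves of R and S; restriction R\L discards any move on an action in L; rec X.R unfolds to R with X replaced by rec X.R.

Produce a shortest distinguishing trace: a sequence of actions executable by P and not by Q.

b

P's transition system — 3 states:
  u0 = b.(0 | 0 + 0 | 0 + (0 | 0 + a.0)) ⊢ ··b··> u1
  u1 = 0 | 0 + 0 | 0 + (0 | 0 + a.0) ⊢ ··a··> u2
  u2 = 0 ⊢ deadlocked
Q's transition system — 2 states:
  v0 = 0 | 0 + 0 | 0 + (0 | 0 + a.0) ⊢ ··a··> v1
  v1 = 0 ⊢ deadlocked
Trace ⟨b⟩ through P, begin at {u0}:
  step 1 (b): {u1}
  ✓ P
Trace ⟨b⟩ through Q, begin at {v0}:
  step 1 (b): ∅  — Q cannot continue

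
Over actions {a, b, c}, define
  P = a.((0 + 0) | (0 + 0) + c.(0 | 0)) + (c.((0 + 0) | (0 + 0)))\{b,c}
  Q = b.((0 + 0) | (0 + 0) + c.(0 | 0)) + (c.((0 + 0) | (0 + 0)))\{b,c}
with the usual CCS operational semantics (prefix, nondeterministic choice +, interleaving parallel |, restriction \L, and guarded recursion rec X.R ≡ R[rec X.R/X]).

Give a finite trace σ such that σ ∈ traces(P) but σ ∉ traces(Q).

a

LTS(P): 3 reachable states
  s0 = a.((0 + 0) | (0 + 0) + c.(0 | 0)) + (c.((0 + 0) | (0 + 0)))\{b,c} ⊢ --a--▸ s1
  s1 = (0 + 0) | (0 + 0) + c.(0 | 0) ⊢ --c--▸ s2
  s2 = 0 | 0 ⊢ (no moves)
LTS(Q): 3 reachable states
  t0 = b.((0 + 0) | (0 + 0) + c.(0 | 0)) + (c.((0 + 0) | (0 + 0)))\{b,c} ⊢ --b--▸ t1
  t1 = (0 + 0) | (0 + 0) + c.(0 | 0) ⊢ --c--▸ t2
  t2 = 0 | 0 ⊢ (no moves)
Run σ = ⟨a⟩ on P: start {s0}
  step 1 (a): {s1}
  ✓ P
Run σ = ⟨a⟩ on Q: start {t0}
  step 1 (a): ∅ (Q stuck)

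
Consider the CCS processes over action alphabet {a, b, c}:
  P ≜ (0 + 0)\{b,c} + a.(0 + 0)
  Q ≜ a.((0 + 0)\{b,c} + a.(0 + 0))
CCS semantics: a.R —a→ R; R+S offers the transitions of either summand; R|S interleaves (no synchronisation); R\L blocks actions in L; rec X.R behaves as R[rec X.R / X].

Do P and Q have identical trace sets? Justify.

trace-distinct — witness ⟨aa⟩

P's transition system — 2 states:
  s0 = (0 + 0)\{b,c} + a.(0 + 0) ⊢ —a→ s1
  s1 = 0 + 0 ⊢ stopped
Q's transition system — 3 states:
  t0 = a.((0 + 0)\{b,c} + a.(0 + 0)) ⊢ —a→ t1
  t1 = (0 + 0)\{b,c} + a.(0 + 0) ⊢ —a→ t2
  t2 = 0 + 0 ⊢ stopped
Run σ = ⟨aa⟩ on Q: start {t0}
  step 1 (a): {t1}
  step 2 (a): {t2}
  Q completes σ.
Run σ = ⟨aa⟩ on P: start {s0}
  step 1 (a): {s1}
  step 2 (a): ∅ (P stuck)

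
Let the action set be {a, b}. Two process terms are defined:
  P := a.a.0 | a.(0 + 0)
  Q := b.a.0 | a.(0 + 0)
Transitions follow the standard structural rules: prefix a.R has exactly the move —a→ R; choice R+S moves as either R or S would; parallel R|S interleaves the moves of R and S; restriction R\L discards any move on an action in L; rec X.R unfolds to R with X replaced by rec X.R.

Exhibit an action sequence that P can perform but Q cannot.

P's transition system — 6 states:
  m0 = a.a.0 | a.(0 + 0) → --a--▸ m1, --a--▸ m2
  m1 = a.0 | a.(0 + 0) → --a--▸ m3, --a--▸ m4
  m2 = a.a.0 | (0 + 0) → --a--▸ m4
  m3 = 0 | a.(0 + 0) → --a--▸ m5
  m4 = a.0 | (0 + 0) → --a--▸ m5
  m5 = 0 | (0 + 0) → ∅
Q's transition system — 6 states:
  n0 = b.a.0 | a.(0 + 0) → --a--▸ n1, --b--▸ n2
  n1 = b.a.0 | (0 + 0) → --b--▸ n3
  n2 = a.0 | a.(0 + 0) → --a--▸ n3, --a--▸ n4
  n3 = a.0 | (0 + 0) → --a--▸ n5
  n4 = 0 | a.(0 + 0) → --a--▸ n5
  n5 = 0 | (0 + 0) → ∅
Executing aa from P (initial set {m0}):
  [1] a ⇒ {m1, m2}
  [2] a ⇒ {m3, m4}
  P completes σ.
Executing aa from Q (initial set {n0}):
  [1] a ⇒ {n1}
  [2] a ⇒ ∅  — Q cannot continue

aa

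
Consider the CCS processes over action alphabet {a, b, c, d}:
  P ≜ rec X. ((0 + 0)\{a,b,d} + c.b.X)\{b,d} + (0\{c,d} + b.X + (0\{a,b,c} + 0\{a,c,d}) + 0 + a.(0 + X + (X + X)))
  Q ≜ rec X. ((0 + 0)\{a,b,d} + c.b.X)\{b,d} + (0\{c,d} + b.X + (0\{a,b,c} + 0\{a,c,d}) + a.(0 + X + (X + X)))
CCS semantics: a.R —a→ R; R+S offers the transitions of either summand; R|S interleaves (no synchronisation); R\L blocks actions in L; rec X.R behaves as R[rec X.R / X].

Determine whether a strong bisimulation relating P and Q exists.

P ~ Q

LTS(P): 3 reachable states
  s0 = rec X. ((0 + 0)\{a,b,d} + c.b.X)\{b,d} + (0\{c,d} + b.X + (0\{a,b,c} + 0\{a,c,d}) + 0 + a.(0 + X + (X + X))) → -a-> s1, -b-> s0, -c-> s2
  s1 = 0 + (rec X. ((0 + 0)\{a,b,d} + c.b.X)\{b,d} + (0\{c,d} + b.X + (0\{a,b,c} + 0\{a,c,d}) + 0 + a.(0 + X + (X + X)))) + ((rec X. ((0 + 0)\{a,b,d} + c.b.X)\{b,d} + (0\{c,d} + b.X + (0\{a,b,c} + 0\{a,c,d}) + 0 + a.(0 + X + (X + X)))) + (rec X. ((0 + 0)\{a,b,d} + c.b.X)\{b,d} + (0\{c,d} + b.X + (0\{a,b,c} + 0\{a,c,d}) + 0 + a.(0 + X + (X + X))))) → -a-> s1, -b-> s0, -c-> s2
  s2 = (b.(rec X. ((0 + 0)\{a,b,d} + c.b.X)\{b,d} + (0\{c,d} + b.X + (0\{a,b,c} + 0\{a,c,d}) + 0 + a.(0 + X + (X + X)))))\{b,d} → (no moves)
LTS(Q): 3 reachable states
  t0 = rec X. ((0 + 0)\{a,b,d} + c.b.X)\{b,d} + (0\{c,d} + b.X + (0\{a,b,c} + 0\{a,c,d}) + a.(0 + X + (X + X))) → -a-> t1, -b-> t0, -c-> t2
  t1 = 0 + (rec X. ((0 + 0)\{a,b,d} + c.b.X)\{b,d} + (0\{c,d} + b.X + (0\{a,b,c} + 0\{a,c,d}) + a.(0 + X + (X + X)))) + ((rec X. ((0 + 0)\{a,b,d} + c.b.X)\{b,d} + (0\{c,d} + b.X + (0\{a,b,c} + 0\{a,c,d}) + a.(0 + X + (X + X)))) + (rec X. ((0 + 0)\{a,b,d} + c.b.X)\{b,d} + (0\{c,d} + b.X + (0\{a,b,c} + 0\{a,c,d}) + a.(0 + X + (X + X))))) → -a-> t1, -b-> t0, -c-> t2
  t2 = (b.(rec X. ((0 + 0)\{a,b,d} + c.b.X)\{b,d} + (0\{c,d} + b.X + (0\{a,b,c} + 0\{a,c,d}) + a.(0 + X + (X + X)))))\{b,d} → (no moves)
Partition-refinement fixed point:
  B0 = {s0, s1, t0, t1}
  B1 = {s2, t2}
s0 ∈ B0, t0 ∈ B0 → same block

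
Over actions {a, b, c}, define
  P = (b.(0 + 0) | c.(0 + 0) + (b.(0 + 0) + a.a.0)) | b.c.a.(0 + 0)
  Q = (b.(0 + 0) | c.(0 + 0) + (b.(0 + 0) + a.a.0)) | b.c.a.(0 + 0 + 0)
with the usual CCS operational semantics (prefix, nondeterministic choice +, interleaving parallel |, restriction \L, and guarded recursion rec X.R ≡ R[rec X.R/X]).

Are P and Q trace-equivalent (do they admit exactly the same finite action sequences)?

trace-equivalent

P's transition system — 28 states:
  s0 = (b.(0 + 0) | c.(0 + 0) + (b.(0 + 0) + a.a.0)) | b.c.a.(0 + 0) → ··a··> s1, ··b··> s2, ··b··> s3, ··b··> s4, ··c··> s5
  s1 = a.0 | b.c.a.(0 + 0) → ··a··> s6, ··b··> s7
  s2 = (0 + 0) | b.c.a.(0 + 0) → ··b··> s8
  s3 = (0 + 0) | c.(0 + 0) | b.c.a.(0 + 0) → ··b··> s9, ··c··> s10
  s4 = (b.(0 + 0) | c.(0 + 0) + (b.(0 + 0) + a.a.0)) | c.a.(0 + 0) → ··a··> s7, ··b··> s8, ··b··> s9, ··c··> s11, ··c··> s12
  s5 = b.(0 + 0) | (0 + 0) | b.c.a.(0 + 0) → ··b··> s10, ··b··> s12
  s6 = 0 | b.c.a.(0 + 0) → ··b··> s13
  s7 = a.0 | c.a.(0 + 0) → ··a··> s13, ··c··> s14
  s8 = (0 + 0) | c.a.(0 + 0) → ··c··> s15
  s9 = (0 + 0) | c.(0 + 0) | c.a.(0 + 0) → ··c··> s16, ··c··> s17
  s10 = (0 + 0) | (0 + 0) | b.c.a.(0 + 0) → ··b··> s16
  s11 = (b.(0 + 0) | c.(0 + 0) + (b.(0 + 0) + a.a.0)) | a.(0 + 0) → ··a··> s14, ··a··> s18, ··b··> s15, ··b··> s17, ··c··> s19
  s12 = b.(0 + 0) | (0 + 0) | c.a.(0 + 0) → ··b··> s16, ··c··> s19
  s13 = 0 | c.a.(0 + 0) → ··c··> s20
  s14 = a.0 | a.(0 + 0) → ··a··> s20, ··a··> s21
  s15 = (0 + 0) | a.(0 + 0) → ··a··> s22
  s16 = (0 + 0) | (0 + 0) | c.a.(0 + 0) → ··c··> s23
  s17 = (0 + 0) | c.(0 + 0) | a.(0 + 0) → ··a··> s24, ··c··> s23
  s18 = (b.(0 + 0) | c.(0 + 0) + (b.(0 + 0) + a.a.0)) | (0 + 0) → ··a··> s21, ··b··> s22, ··b··> s24, ··c··> s25
  s19 = b.(0 + 0) | (0 + 0) | a.(0 + 0) → ··a··> s25, ··b··> s23
  s20 = 0 | a.(0 + 0) → ··a··> s26
  s21 = a.0 | (0 + 0) → ··a··> s26
  s22 = (0 + 0) | (0 + 0) → deadlocked
  s23 = (0 + 0) | (0 + 0) | a.(0 + 0) → ··a··> s27
  s24 = (0 + 0) | c.(0 + 0) | (0 + 0) → ··c··> s27
  s25 = b.(0 + 0) | (0 + 0) | (0 + 0) → ··b··> s27
  s26 = 0 | (0 + 0) → deadlocked
  s27 = (0 + 0) | (0 + 0) | (0 + 0) → deadlocked
Q's transition system — 28 states:
  t0 = (b.(0 + 0) | c.(0 + 0) + (b.(0 + 0) + a.a.0)) | b.c.a.(0 + 0 + 0) → ··a··> t1, ··b··> t2, ··b··> t3, ··b··> t4, ··c··> t5
  t1 = a.0 | b.c.a.(0 + 0 + 0) → ··a··> t6, ··b··> t7
  t2 = (0 + 0) | b.c.a.(0 + 0 + 0) → ··b··> t8
  t3 = (0 + 0) | c.(0 + 0) | b.c.a.(0 + 0 + 0) → ··b··> t9, ··c··> t10
  t4 = (b.(0 + 0) | c.(0 + 0) + (b.(0 + 0) + a.a.0)) | c.a.(0 + 0 + 0) → ··a··> t7, ··b··> t8, ··b··> t9, ··c··> t11, ··c··> t12
  t5 = b.(0 + 0) | (0 + 0) | b.c.a.(0 + 0 + 0) → ··b··> t10, ··b··> t12
  t6 = 0 | b.c.a.(0 + 0 + 0) → ··b··> t13
  t7 = a.0 | c.a.(0 + 0 + 0) → ··a··> t13, ··c··> t14
  t8 = (0 + 0) | c.a.(0 + 0 + 0) → ··c··> t15
  t9 = (0 + 0) | c.(0 + 0) | c.a.(0 + 0 + 0) → ··c··> t16, ··c··> t17
  t10 = (0 + 0) | (0 + 0) | b.c.a.(0 + 0 + 0) → ··b··> t16
  t11 = (b.(0 + 0) | c.(0 + 0) + (b.(0 + 0) + a.a.0)) | a.(0 + 0 + 0) → ··a··> t14, ··a··> t18, ··b··> t15, ··b··> t17, ··c··> t19
  t12 = b.(0 + 0) | (0 + 0) | c.a.(0 + 0 + 0) → ··b··> t16, ··c··> t19
  t13 = 0 | c.a.(0 + 0 + 0) → ··c··> t20
  t14 = a.0 | a.(0 + 0 + 0) → ··a··> t20, ··a··> t21
  t15 = (0 + 0) | a.(0 + 0 + 0) → ··a··> t22
  t16 = (0 + 0) | (0 + 0) | c.a.(0 + 0 + 0) → ··c··> t23
  t17 = (0 + 0) | c.(0 + 0) | a.(0 + 0 + 0) → ··a··> t24, ··c··> t23
  t18 = (b.(0 + 0) | c.(0 + 0) + (b.(0 + 0) + a.a.0)) | (0 + 0 + 0) → ··a··> t21, ··b··> t22, ··b··> t24, ··c··> t25
  t19 = b.(0 + 0) | (0 + 0) | a.(0 + 0 + 0) → ··a··> t25, ··b··> t23
  t20 = 0 | a.(0 + 0 + 0) → ··a··> t26
  t21 = a.0 | (0 + 0 + 0) → ··a··> t26
  t22 = (0 + 0) | (0 + 0 + 0) → deadlocked
  t23 = (0 + 0) | (0 + 0) | a.(0 + 0 + 0) → ··a··> t27
  t24 = (0 + 0) | c.(0 + 0) | (0 + 0 + 0) → ··c··> t27
  t25 = b.(0 + 0) | (0 + 0) | (0 + 0 + 0) → ··b··> t27
  t26 = 0 | (0 + 0 + 0) → deadlocked
  t27 = (0 + 0) | (0 + 0) | (0 + 0 + 0) → deadlocked
Partition-refinement fixed point:
  B0 = {s0, t0}
  B1 = {s5, t5}
  B2 = {s12, t12}
  B3 = {s13, s16, s8, t13, t16, t8}
  B4 = {s15, s20, s21, s23, t15, t20, t21, t23}
  B5 = {s22, s26, s27, t22, t26, t27}
  B6 = {s19, t19}
  B7 = {s25, t25}
  B8 = {s10, s2, s6, t10, t2, t6}
  B9 = {s1, t1}
  B10 = {s7, t7}
  B11 = {s14, t14}
  B12 = {s3, t3}
  B13 = {s9, t9}
  B14 = {s17, t17}
  B15 = {s24, t24}
  B16 = {s4, t4}
  B17 = {s11, t11}
  B18 = {s18, t18}
s0 ∈ B0, t0 ∈ B0 → same block
Bisimilar ⇒ trace-equivalent.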